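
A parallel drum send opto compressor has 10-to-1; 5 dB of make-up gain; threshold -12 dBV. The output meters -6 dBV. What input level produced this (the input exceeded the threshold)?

Remove make-up: -6 − 5 = -11 dBV.
Post-compression overshoot = -11 − (-12) = 1 dB.
Before 10:1 compression the overshoot was 1 × 10 = 10 dB, so input = -12 + 10 = -2 dBV.

-2 dBV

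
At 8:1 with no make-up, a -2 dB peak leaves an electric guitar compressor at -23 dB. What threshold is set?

-26 dB

Let T be the threshold. Output overshoot = (input overshoot)/R, so -23 − T = (-2 − T)/8.
8·(-23 − T) = -2 − T → 7·T = -184 − (-2) = -182.
T = -182/7 = -26 dB.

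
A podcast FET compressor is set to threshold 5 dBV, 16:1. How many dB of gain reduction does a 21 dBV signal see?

Overshoot = 21 − 5 = 16 dB.
After 16:1 compression the overshoot becomes 16/16 = 1 dB.
GR = overshoot in − overshoot out = 16 − 1 = 15 dB.

15 dB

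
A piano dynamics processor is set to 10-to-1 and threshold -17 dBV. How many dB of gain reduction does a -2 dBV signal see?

-2 dBV exceeds the threshold by 15 dB.
At 10:1, output sits 15/10 = 1.5 dB above threshold.
GR = overshoot in − overshoot out = 15 − 1.5 = 13.5 dB.

13.5 dB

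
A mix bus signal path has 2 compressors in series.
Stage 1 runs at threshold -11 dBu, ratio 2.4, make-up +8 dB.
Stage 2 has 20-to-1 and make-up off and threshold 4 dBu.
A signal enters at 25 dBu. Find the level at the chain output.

4.4 dBu

Stage 1: 36 dB above -11 dBu, reduced 2.4:1 to 15 dB above → 4 dBu; +8 dB make-up → 12 dBu.
Stage 2: overshoot 8 dB → 8/20 = 0.4 dB → 4.4 dBu.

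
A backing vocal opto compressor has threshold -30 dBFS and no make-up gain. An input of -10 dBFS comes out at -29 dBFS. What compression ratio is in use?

Input overshoot = -10 − (-30) = 20 dB; output overshoot = -29 − (-30) = 1 dB.
Ratio = 20 / 1 = 20.

20:1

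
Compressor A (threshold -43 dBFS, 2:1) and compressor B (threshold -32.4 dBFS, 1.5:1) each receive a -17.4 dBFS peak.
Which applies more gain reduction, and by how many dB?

A: 25.6 dB over, compressed to 12.8 dB over, so 12.8 dB of GR.
B: 15 dB over, compressed to 10 dB over, so 5 dB of GR.
A reduces 7.8 dB more.

A, by 7.8 dB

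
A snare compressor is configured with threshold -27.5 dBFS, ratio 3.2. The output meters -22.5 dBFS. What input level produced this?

-11.5 dBFS

Post-compression overshoot = -22.5 − (-27.5) = 5 dB.
Input overshoot = R × output overshoot = 16 dB → input = -27.5 + 16 = -11.5 dBFS.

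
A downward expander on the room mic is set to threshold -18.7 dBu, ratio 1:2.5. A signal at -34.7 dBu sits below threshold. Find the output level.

-58.7 dBu

The input is 16 dB below the -18.7 dBu threshold.
A 1:2.5 expander multiplies undershoot by 2.5: 16 × 2.5 = 40 dB below threshold.
Output = -18.7 − 40 = -58.7 dBu.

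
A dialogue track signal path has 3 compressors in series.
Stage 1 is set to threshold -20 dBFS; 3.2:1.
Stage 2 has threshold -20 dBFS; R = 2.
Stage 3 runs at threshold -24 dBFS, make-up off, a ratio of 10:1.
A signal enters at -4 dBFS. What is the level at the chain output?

-23.35 dBFS

Stage 1: overshoot 16 dB → 16/3.2 = 5 dB → -15 dBFS.
Stage 2: 5 dB above -20 dBFS, reduced 2:1 to 2.5 dB above → -17.5 dBFS.
Stage 3: 6.5 dB above -24 dBFS, reduced 10:1 to 0.65 dB above → -23.35 dBFS.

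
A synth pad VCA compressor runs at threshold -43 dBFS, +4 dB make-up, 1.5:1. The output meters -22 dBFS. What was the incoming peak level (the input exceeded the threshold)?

Before make-up, the level was -22 − 4 = -26 dBFS.
That's 17 dB above the -43 dBFS threshold.
Input overshoot = R × output overshoot = 25.5 dB → input = -43 + 25.5 = -17.5 dBFS.

-17.5 dBFS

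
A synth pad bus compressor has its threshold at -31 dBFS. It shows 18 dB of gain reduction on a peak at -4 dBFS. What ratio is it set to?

3:1

Input overshoot = -4 − (-31) = 27 dB.
Output overshoot = 27 − 18 = 9 dB.
Ratio = input overshoot / output overshoot = 27 / 9 = 3.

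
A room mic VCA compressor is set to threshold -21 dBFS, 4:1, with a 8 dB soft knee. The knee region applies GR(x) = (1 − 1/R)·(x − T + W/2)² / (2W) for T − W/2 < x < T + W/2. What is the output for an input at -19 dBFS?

-20.6875 dBFS

x − T + W/2 = -19 − (-21) + 4 = 6.
GR = (1 − 1/4) × 6² / 16 = 0.75 × 36 / 16 = 1.6875 dB.
Output = -19 − 1.6875 = -20.6875 dBFS.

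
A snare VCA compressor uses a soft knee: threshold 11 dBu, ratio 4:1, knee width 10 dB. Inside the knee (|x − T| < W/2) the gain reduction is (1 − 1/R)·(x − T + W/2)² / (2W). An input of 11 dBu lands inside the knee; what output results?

x − T + W/2 = 11 − 11 + 5 = 5.
GR = (1 − 1/4) × 5² / 20 = 0.75 × 25 / 20 = 0.9375 dB.
Output = 11 − 0.9375 = 10.0625 dBu.

10.0625 dBu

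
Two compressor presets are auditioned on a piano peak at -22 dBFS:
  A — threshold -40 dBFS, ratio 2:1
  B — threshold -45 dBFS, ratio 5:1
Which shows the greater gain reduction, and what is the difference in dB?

A: 18 dB over, compressed to 9 dB over, so 9 dB of GR.
B: 23 dB over, compressed to 4.6 dB over, so 18.4 dB of GR.
Difference: 9.4 dB in favour of B.

B, by 9.4 dB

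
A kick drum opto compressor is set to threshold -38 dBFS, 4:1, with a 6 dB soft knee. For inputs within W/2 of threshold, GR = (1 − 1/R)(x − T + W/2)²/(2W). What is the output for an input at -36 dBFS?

-37.5625 dBFS

x − T + W/2 = -36 − (-38) + 3 = 5.
GR = (1 − 1/4) × 5² / 12 = 0.75 × 25 / 12 = 1.5625 dB.
Output = -36 − 1.5625 = -37.5625 dBFS.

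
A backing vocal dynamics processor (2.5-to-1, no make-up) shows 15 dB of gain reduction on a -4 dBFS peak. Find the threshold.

Input is 25 dB above T (since output overshoot × R = input overshoot: (-19 − T)·2.5 = -4 − T gives T = -29 dBFS).
Check: -29 + (-4 − (-29))/2.5 = -29 + 10 = -19 dBFS. ✓

-29 dBFS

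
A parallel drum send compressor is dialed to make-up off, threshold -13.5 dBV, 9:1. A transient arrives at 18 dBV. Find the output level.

-10 dBV

The input is 31.5 dB above the -13.5 dBV threshold.
9:1 compression reduces that to 31.5/9 = 3.5 dB over.
Output = -13.5 + 3.5 = -10 dBV.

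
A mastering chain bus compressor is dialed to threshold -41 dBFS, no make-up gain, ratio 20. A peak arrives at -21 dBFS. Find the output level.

-40 dBFS

Overshoot: -21 − (-41) = 20 dB.
At 20:1 the overshoot is divided by 20, leaving 1 dB above threshold.
Output = -41 + 1 = -40 dBFS.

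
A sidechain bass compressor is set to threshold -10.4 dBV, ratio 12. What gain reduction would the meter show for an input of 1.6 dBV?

The signal is 12 dB above threshold.
At 12:1, output sits 12/12 = 1 dB above threshold.
So the signal is attenuated by 12 − 1 = 11 dB.

11 dB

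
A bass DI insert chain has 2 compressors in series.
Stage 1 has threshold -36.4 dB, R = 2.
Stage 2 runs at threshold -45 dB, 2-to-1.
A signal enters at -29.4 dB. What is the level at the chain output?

Stage 1: overshoot 7 dB → 7/2 = 3.5 dB → -32.9 dB.
Stage 2: -32.9 dB is 12.1 dB over -45 dB; at 2:1 that becomes 6.05 dB over, giving -38.95 dB.

-38.95 dB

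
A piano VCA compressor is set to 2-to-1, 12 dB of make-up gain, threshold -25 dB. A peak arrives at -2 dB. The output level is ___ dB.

Overshoot: -2 − (-25) = 23 dB.
At 2:1 the overshoot is divided by 2, leaving 11.5 dB above threshold.
So the level is -25 + 11.5 = -13.5 dB; make-up adds 12 dB, giving -1.5 dB.

-1.5 dB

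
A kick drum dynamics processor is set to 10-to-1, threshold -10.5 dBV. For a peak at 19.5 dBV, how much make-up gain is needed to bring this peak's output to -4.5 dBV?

3 dB

The peak compresses to -10.5 + 30/10 = -7.5 dBV.
To reach -4.5 dBV requires -4.5 − (-7.5) = 3 dB of make-up.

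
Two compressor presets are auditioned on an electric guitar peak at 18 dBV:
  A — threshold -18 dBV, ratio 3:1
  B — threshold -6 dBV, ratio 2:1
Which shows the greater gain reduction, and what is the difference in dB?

A: 36 dB over, compressed to 12 dB over, so 24 dB of GR.
B: 24 dB over, compressed to 12 dB over, so 12 dB of GR.
A reduces 12 dB more.

A, by 12 dB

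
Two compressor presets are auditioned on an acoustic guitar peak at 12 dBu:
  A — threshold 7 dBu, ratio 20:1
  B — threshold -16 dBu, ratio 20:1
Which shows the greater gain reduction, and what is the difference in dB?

A: 5 dB over, compressed to 0.25 dB over, so 4.75 dB of GR.
B: 28 dB over, compressed to 1.4 dB over, so 26.6 dB of GR.
B reduces 21.85 dB more.

B, by 21.85 dB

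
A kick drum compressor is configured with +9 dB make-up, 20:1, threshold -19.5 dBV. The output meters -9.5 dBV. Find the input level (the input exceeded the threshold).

0.5 dBV

Remove make-up: -9.5 − 9 = -18.5 dBV.
That's 1 dB above the -19.5 dBV threshold.
Input overshoot = R × output overshoot = 20 dB → input = -19.5 + 20 = 0.5 dBV.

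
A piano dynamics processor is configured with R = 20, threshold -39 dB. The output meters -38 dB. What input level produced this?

-19 dB

The compressed level sits -38 − (-39) = 1 dB over threshold.
Before 20:1 compression the overshoot was 1 × 20 = 20 dB, so input = -39 + 20 = -19 dB.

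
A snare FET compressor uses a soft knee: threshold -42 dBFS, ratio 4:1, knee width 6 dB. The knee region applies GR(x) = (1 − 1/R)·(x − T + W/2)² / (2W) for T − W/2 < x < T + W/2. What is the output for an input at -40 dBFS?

x − T + W/2 = -40 − (-42) + 3 = 5.
GR = (1 − 1/4) × 5² / 12 = 0.75 × 25 / 12 = 1.5625 dB.
Output = -40 − 1.5625 = -41.5625 dBFS.

-41.5625 dBFS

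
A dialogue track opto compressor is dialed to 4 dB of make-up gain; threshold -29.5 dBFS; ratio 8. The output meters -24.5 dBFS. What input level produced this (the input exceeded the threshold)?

-21.5 dBFS

Before make-up, the level was -24.5 − 4 = -28.5 dBFS.
Post-compression overshoot = -28.5 − (-29.5) = 1 dB.
Input overshoot = R × output overshoot = 8 dB → input = -29.5 + 8 = -21.5 dBFS.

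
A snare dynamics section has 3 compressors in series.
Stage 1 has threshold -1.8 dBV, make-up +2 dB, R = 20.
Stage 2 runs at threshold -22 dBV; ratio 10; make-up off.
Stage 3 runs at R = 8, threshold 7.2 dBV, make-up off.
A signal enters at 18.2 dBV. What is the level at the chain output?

-19.68 dBV

Stage 1: 18.2 dBV is 20 dB over -1.8 dBV; at 20:1 that becomes 1 dB over, giving -0.8 dBV; +2 dB make-up → 1.2 dBV.
Stage 2: overshoot 23.2 dB → 23.2/10 = 2.32 dB → -19.68 dBV.
Stage 3: below threshold (-19.68 ≤ 7.2); passes unchanged; output -19.68 dBV.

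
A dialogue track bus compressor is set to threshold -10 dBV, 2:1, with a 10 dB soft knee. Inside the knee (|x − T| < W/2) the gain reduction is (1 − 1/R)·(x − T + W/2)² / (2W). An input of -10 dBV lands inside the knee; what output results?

x − T + W/2 = -10 − (-10) + 5 = 5.
GR = (1 − 1/2) × 5² / 20 = 0.5 × 25 / 20 = 0.625 dB.
Output = -10 − 0.625 = -10.625 dBV.

-10.625 dBV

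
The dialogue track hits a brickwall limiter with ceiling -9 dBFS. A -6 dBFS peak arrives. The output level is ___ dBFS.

-9 dBFS

A brickwall limiter is an ∞:1 compressor: any input above the ceiling is clamped to -9 dBFS.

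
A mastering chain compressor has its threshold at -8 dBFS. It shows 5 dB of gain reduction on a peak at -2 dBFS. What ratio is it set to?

6:1

Input overshoot = -2 − (-8) = 6 dB.
Output overshoot = 6 − 5 = 1 dB.
Ratio = input overshoot / output overshoot = 6 / 1 = 6.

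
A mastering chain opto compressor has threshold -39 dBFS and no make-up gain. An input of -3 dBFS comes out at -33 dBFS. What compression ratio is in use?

Input overshoot = -3 − (-39) = 36 dB; output overshoot = -33 − (-39) = 6 dB.
Ratio = 36 / 6 = 6.

6:1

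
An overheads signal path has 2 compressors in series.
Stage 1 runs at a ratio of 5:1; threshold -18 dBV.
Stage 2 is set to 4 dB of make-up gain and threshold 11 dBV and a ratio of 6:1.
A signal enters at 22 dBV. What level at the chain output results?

-6 dBV

Stage 1: overshoot 40 dB → 40/5 = 8 dB → -10 dBV.
Stage 2: -10 dBV ≤ 11 dBV, so stage 2 doesn't engage; make-up brings it to -6 dBV.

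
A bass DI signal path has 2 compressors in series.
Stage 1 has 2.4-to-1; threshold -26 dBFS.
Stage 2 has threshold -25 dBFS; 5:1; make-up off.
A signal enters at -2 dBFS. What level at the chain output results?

-23.2 dBFS

Stage 1: overshoot 24 dB → 24/2.4 = 10 dB → -16 dBFS.
Stage 2: -16 dBFS is 9 dB over -25 dBFS; at 5:1 that becomes 1.8 dB over, giving -23.2 dBFS.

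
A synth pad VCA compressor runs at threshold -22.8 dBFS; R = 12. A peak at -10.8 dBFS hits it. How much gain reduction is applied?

11 dB

Overshoot = -10.8 − (-22.8) = 12 dB.
After 12:1 compression the overshoot becomes 12/12 = 1 dB.
GR = overshoot in − overshoot out = 12 − 1 = 11 dB.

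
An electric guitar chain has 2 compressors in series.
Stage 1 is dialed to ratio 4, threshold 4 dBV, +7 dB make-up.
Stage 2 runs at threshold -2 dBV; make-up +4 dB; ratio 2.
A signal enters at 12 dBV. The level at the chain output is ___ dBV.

Stage 1: overshoot 8 dB → 8/4 = 2 dB → 6 dBV; +7 dB make-up → 13 dBV.
Stage 2: 15 dB above -2 dBV, reduced 2:1 to 7.5 dB above → 5.5 dBV; +4 dB make-up → 9.5 dBV.

9.5 dBV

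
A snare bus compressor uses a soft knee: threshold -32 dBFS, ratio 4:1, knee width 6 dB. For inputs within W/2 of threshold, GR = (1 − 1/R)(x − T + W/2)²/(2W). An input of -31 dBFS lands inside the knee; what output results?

x − T + W/2 = -31 − (-32) + 3 = 4.
GR = (1 − 1/4) × 4² / 12 = 0.75 × 16 / 12 = 1 dB.
Output = -31 − 1 = -32 dBFS.

-32 dBFS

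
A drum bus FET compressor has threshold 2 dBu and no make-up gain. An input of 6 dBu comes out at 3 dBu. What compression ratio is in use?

Input overshoot = 6 − 2 = 4 dB; output overshoot = 3 − 2 = 1 dB.
Ratio = 4 / 1 = 4.

4:1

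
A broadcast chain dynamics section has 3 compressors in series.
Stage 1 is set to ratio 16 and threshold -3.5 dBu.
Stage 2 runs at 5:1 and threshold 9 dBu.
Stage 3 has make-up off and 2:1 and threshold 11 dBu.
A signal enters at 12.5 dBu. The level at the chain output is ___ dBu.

Stage 1: overshoot 16 dB → 16/16 = 1 dB → -2.5 dBu.
Stage 2: below threshold (-2.5 ≤ 9); passes unchanged; output -2.5 dBu.
Stage 3: -2.5 dBu ≤ 11 dBu, so stage 3 doesn't engage; output -2.5 dBu.

-2.5 dBu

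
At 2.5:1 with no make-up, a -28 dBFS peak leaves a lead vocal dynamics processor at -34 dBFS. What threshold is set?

-38 dBFS

Let T be the threshold. Output overshoot = (input overshoot)/R, so -34 − T = (-28 − T)/2.5.
2.5·(-34 − T) = -28 − T → 1.5·T = -85 − (-28) = -57.
T = -57/1.5 = -38 dBFS.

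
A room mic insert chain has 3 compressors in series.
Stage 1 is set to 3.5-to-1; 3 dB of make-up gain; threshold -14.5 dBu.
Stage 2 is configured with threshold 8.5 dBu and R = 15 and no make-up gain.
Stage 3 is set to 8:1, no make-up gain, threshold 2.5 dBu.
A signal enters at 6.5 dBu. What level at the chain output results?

-5.5 dBu

Stage 1: 6.5 dBu is 21 dB over -14.5 dBu; at 3.5:1 that becomes 6 dB over, giving -8.5 dBu; +3 dB make-up → -5.5 dBu.
Stage 2: below threshold (-5.5 ≤ 8.5); passes unchanged; output -5.5 dBu.
Stage 3: -5.5 dBu ≤ 2.5 dBu, so stage 3 doesn't engage; output -5.5 dBu.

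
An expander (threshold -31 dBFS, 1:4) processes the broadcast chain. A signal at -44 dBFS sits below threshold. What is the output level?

-83 dBFS

The input is 13 dB below the -31 dBFS threshold.
A 1:4 expander multiplies undershoot by 4: 13 × 4 = 52 dB below threshold.
Output = -31 − 52 = -83 dBFS.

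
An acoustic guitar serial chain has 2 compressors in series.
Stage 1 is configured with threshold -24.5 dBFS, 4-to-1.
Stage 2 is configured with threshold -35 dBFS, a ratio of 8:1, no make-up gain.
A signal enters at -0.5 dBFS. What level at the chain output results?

Stage 1: overshoot 24 dB → 24/4 = 6 dB → -18.5 dBFS.
Stage 2: 16.5 dB above -35 dBFS, reduced 8:1 to 2.0625 dB above → -32.9375 dBFS.

-32.9375 dBFS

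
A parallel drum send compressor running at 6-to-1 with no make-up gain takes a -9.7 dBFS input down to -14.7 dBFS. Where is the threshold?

-15.7 dBFS

Input is 6 dB above T (since output overshoot × R = input overshoot: (-14.7 − T)·6 = -9.7 − T gives T = -15.7 dBFS).
Check: -15.7 + (-9.7 − (-15.7))/6 = -15.7 + 1 = -14.7 dBFS. ✓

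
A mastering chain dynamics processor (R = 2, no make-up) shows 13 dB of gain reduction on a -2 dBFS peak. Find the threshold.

Input is 26 dB above T (since output overshoot × R = input overshoot: (-15 − T)·2 = -2 − T gives T = -28 dBFS).
Check: -28 + (-2 − (-28))/2 = -28 + 13 = -15 dBFS. ✓

-28 dBFS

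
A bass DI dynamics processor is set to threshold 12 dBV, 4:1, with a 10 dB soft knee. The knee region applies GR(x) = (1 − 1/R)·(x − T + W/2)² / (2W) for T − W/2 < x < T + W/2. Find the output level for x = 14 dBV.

12.1625 dBV

x − T + W/2 = 14 − 12 + 5 = 7.
GR = (1 − 1/4) × 7² / 20 = 0.75 × 49 / 20 = 1.8375 dB.
Output = 14 − 1.8375 = 12.1625 dBV.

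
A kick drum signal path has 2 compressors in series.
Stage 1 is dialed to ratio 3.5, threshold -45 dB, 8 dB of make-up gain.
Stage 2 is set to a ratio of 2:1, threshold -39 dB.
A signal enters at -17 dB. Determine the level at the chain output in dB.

-34 dB

Stage 1: -17 dB is 28 dB over -45 dB; at 3.5:1 that becomes 8 dB over, giving -37 dB; +8 dB make-up → -29 dB.
Stage 2: 10 dB above -39 dB, reduced 2:1 to 5 dB above → -34 dB.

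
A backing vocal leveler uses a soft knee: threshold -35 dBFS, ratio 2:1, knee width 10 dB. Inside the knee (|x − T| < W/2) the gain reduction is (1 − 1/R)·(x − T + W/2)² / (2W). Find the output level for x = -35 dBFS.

x − T + W/2 = -35 − (-35) + 5 = 5.
GR = (1 − 1/2) × 5² / 20 = 0.5 × 25 / 20 = 0.625 dB.
Output = -35 − 0.625 = -35.625 dBFS.

-35.625 dBFS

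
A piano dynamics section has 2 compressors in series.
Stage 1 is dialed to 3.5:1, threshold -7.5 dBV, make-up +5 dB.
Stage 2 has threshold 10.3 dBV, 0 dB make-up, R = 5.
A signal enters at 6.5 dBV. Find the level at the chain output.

1.5 dBV

Stage 1: overshoot 14 dB → 14/3.5 = 4 dB → -3.5 dBV; +5 dB make-up → 1.5 dBV.
Stage 2: 1.5 dBV is at or below the 10.3 dBV threshold — no compression; output 1.5 dBV.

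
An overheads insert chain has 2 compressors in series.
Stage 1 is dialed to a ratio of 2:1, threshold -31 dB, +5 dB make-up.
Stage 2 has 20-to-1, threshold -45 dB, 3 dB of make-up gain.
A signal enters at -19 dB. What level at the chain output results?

Stage 1: 12 dB above -31 dB, reduced 2:1 to 6 dB above → -25 dB; +5 dB make-up → -20 dB.
Stage 2: -20 dB is 25 dB over -45 dB; at 20:1 that becomes 1.25 dB over, giving -43.75 dB; +3 dB make-up → -40.75 dB.

-40.75 dB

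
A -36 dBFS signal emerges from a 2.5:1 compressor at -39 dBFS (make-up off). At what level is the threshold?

-41 dBFS

Gain reduction = -36 − (-39) = 3 dB; output overshoot = GR / (R − 1) = 3 / 1.5 = 2 dB.
Threshold = output − output overshoot = -39 − 2 = -41 dBFS.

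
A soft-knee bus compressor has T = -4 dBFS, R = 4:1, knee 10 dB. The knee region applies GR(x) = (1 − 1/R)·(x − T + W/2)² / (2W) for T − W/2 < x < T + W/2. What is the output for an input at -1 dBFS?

x − T + W/2 = -1 − (-4) + 5 = 8.
GR = (1 − 1/4) × 8² / 20 = 0.75 × 64 / 20 = 2.4 dB.
Output = -1 − 2.4 = -3.4 dBFS.

-3.4 dBFS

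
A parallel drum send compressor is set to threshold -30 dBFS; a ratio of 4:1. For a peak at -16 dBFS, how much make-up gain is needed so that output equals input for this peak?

Without make-up, output = threshold + overshoot/4 = -30 + 3.5 = -26.5 dBFS.
Gap to target: 10.5 dB.

10.5 dB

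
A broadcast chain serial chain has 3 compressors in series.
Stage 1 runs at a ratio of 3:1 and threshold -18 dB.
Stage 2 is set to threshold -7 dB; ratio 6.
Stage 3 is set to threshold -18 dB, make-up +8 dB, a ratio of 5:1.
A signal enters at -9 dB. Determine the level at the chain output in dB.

-9.4 dB

Stage 1: 9 dB above -18 dB, reduced 3:1 to 3 dB above → -15 dB.
Stage 2: -15 dB ≤ -7 dB, so stage 2 doesn't engage; output -15 dB.
Stage 3: 3 dB above -18 dB, reduced 5:1 to 0.6 dB above → -17.4 dB; +8 dB make-up → -9.4 dB.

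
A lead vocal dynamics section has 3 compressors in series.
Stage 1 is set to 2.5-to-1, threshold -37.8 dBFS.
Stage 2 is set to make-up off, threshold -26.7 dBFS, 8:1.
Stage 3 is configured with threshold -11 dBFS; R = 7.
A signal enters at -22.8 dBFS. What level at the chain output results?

Stage 1: 15 dB above -37.8 dBFS, reduced 2.5:1 to 6 dB above → -31.8 dBFS.
Stage 2: below threshold (-31.8 ≤ -26.7); passes unchanged; output -31.8 dBFS.
Stage 3: -31.8 dBFS ≤ -11 dBFS, so stage 3 doesn't engage; output -31.8 dBFS.

-31.8 dBFS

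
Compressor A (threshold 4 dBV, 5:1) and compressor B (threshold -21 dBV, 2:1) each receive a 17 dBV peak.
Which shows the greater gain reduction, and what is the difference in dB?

B, by 8.6 dB

A: GR = 13 − 13/5 = 10.4 dB.
B: GR = 38 − 38/2 = 19 dB.
B applies 8.6 dB more gain reduction.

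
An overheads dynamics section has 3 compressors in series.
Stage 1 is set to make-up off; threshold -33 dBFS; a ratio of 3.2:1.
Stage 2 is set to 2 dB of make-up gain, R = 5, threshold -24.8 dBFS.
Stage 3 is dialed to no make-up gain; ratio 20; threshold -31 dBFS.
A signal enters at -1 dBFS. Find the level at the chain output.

Stage 1: 32 dB above -33 dBFS, reduced 3.2:1 to 10 dB above → -23 dBFS.
Stage 2: overshoot 1.8 dB → 1.8/5 = 0.36 dB → -24.44 dBFS; +2 dB make-up → -22.44 dBFS.
Stage 3: -22.44 dBFS is 8.56 dB over -31 dBFS; at 20:1 that becomes 0.428 dB over, giving -30.572 dBFS.

-30.572 dBFS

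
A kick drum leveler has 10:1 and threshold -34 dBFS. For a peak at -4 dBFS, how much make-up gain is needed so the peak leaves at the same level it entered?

Without make-up, output = threshold + overshoot/10 = -34 + 3 = -31 dBFS.
Gap to target: 27 dB.

27 dB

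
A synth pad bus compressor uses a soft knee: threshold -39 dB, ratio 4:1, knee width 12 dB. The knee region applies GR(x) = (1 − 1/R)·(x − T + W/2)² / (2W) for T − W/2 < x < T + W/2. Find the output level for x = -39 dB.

x − T + W/2 = -39 − (-39) + 6 = 6.
GR = (1 − 1/4) × 6² / 24 = 0.75 × 36 / 24 = 1.125 dB.
Output = -39 − 1.125 = -40.125 dB.

-40.125 dB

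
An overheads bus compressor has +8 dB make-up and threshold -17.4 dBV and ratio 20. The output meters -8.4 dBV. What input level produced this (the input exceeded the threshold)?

2.6 dBV

Before make-up, the level was -8.4 − 8 = -16.4 dBV.
That's 1 dB above the -17.4 dBV threshold.
Undo the ratio: input overshoot = 1 × 20 = 20 dB, giving input = 2.6 dBV.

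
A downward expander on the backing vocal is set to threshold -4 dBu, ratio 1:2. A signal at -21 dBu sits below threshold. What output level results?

Below threshold, a 1:2 expander applies gain = (2−1)×(T − x) of attenuation.
(2−1) × 17 = 17 dB, so output = -21 − 17 = -38 dBu.

-38 dBu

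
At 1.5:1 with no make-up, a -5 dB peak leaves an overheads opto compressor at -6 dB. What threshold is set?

-8 dB

Gain reduction = -5 − (-6) = 1 dB; output overshoot = GR / (R − 1) = 1 / 0.5 = 2 dB.
Threshold = output − output overshoot = -6 − 2 = -8 dB.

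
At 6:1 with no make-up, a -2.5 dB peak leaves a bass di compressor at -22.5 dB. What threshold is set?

-26.5 dB

Gain reduction = -2.5 − (-22.5) = 20 dB; output overshoot = GR / (R − 1) = 20 / 5 = 4 dB.
Threshold = output − output overshoot = -22.5 − 4 = -26.5 dB.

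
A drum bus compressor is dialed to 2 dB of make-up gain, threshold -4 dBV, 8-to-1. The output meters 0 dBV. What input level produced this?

12 dBV

Remove make-up: 0 − 2 = -2 dBV.
Post-compression overshoot = -2 − (-4) = 2 dB.
Undo the ratio: input overshoot = 2 × 8 = 16 dB, giving input = 12 dBV.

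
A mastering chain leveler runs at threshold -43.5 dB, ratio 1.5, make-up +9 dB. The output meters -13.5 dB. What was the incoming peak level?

Remove make-up: -13.5 − 9 = -22.5 dB.
Post-compression overshoot = -22.5 − (-43.5) = 21 dB.
Before 1.5:1 compression the overshoot was 21 × 1.5 = 31.5 dB, so input = -43.5 + 31.5 = -12 dB.

-12 dB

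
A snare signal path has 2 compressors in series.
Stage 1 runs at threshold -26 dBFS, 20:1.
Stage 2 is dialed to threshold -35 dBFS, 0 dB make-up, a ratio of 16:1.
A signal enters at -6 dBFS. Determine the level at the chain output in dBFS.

Stage 1: -6 dBFS is 20 dB over -26 dBFS; at 20:1 that becomes 1 dB over, giving -25 dBFS.
Stage 2: 10 dB above -35 dBFS, reduced 16:1 to 0.625 dB above → -34.375 dBFS.

-34.375 dBFS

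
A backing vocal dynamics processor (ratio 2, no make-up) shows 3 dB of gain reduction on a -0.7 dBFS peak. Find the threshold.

Input is 6 dB above T (since output overshoot × R = input overshoot: (-3.7 − T)·2 = -0.7 − T gives T = -6.7 dBFS).
Check: -6.7 + (-0.7 − (-6.7))/2 = -6.7 + 3 = -3.7 dBFS. ✓

-6.7 dBFS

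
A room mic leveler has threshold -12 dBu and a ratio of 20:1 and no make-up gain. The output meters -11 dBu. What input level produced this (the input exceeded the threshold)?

The compressed level sits -11 − (-12) = 1 dB over threshold.
Input overshoot = R × output overshoot = 20 dB → input = -12 + 20 = 8 dBu.

8 dBu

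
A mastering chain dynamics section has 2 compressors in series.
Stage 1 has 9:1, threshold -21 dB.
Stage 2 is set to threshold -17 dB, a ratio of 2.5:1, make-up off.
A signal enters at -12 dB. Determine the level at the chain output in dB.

Stage 1: -12 dB is 9 dB over -21 dB; at 9:1 that becomes 1 dB over, giving -20 dB.
Stage 2: -20 dB ≤ -17 dB, so stage 2 doesn't engage; output -20 dB.

-20 dB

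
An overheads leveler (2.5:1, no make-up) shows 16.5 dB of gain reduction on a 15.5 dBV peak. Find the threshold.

-12 dBV

Input is 27.5 dB above T (since output overshoot × R = input overshoot: (-1 − T)·2.5 = 15.5 − T gives T = -12 dBV).
Check: -12 + (15.5 − (-12))/2.5 = -12 + 11 = -1 dBV. ✓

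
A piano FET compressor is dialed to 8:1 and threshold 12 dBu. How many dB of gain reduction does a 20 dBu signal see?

The signal is 8 dB above threshold.
After 8:1 compression the overshoot becomes 8/8 = 1 dB.
GR = overshoot in − overshoot out = 8 − 1 = 7 dB.

7 dB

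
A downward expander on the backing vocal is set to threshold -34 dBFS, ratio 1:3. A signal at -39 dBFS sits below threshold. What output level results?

Below threshold, a 1:3 expander applies gain = (3−1)×(T − x) of attenuation.
(3−1) × 5 = 10 dB, so output = -39 − 10 = -49 dBFS.

-49 dBFS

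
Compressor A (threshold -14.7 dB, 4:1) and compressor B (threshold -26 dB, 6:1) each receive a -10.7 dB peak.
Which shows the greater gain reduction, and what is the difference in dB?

B, by 9.75 dB

A: 4 dB over, compressed to 1 dB over, so 3 dB of GR.
B: 15.3 dB over, compressed to 2.55 dB over, so 12.75 dB of GR.
B reduces 9.75 dB more.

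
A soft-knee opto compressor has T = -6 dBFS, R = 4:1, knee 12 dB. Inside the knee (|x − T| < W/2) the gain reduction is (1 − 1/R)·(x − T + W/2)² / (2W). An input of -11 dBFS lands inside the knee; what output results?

x − T + W/2 = -11 − (-6) + 6 = 1.
GR = (1 − 1/4) × 1² / 24 = 0.75 × 1 / 24 = 0.03125 dB.
Output = -11 − 0.03125 = -11.03125 dBFS.

-11.03125 dBFS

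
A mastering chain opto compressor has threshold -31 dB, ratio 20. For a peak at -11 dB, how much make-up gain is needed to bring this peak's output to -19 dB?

Overshoot 20 dB → 20/20 = 1 dB after compression, so the compressed level is -31 + 1 = -30 dB.
Make-up = target − compressed = -19 − (-30) = 11 dB.

11 dB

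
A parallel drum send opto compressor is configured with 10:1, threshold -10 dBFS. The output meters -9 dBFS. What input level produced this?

That's 1 dB above the -10 dBFS threshold.
Before 10:1 compression the overshoot was 1 × 10 = 10 dB, so input = -10 + 10 = 0 dBFS.

0 dBFS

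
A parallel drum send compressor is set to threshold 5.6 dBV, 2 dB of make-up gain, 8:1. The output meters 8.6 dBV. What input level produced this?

Remove make-up: 8.6 − 2 = 6.6 dBV.
Post-compression overshoot = 6.6 − 5.6 = 1 dB.
Before 8:1 compression the overshoot was 1 × 8 = 8 dB, so input = 5.6 + 8 = 13.6 dBV.

13.6 dBV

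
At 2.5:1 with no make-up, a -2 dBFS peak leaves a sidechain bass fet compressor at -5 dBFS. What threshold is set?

-7 dBFS

Gain reduction = -2 − (-5) = 3 dB; output overshoot = GR / (R − 1) = 3 / 1.5 = 2 dB.
Threshold = output − output overshoot = -5 − 2 = -7 dBFS.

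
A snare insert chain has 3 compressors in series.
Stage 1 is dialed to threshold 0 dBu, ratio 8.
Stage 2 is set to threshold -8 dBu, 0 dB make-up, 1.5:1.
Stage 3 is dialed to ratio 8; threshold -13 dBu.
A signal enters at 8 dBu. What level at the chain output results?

Stage 1: 8 dB above 0 dBu, reduced 8:1 to 1 dB above → 1 dBu.
Stage 2: 9 dB above -8 dBu, reduced 1.5:1 to 6 dB above → -2 dBu.
Stage 3: -2 dBu is 11 dB over -13 dBu; at 8:1 that becomes 1.375 dB over, giving -11.625 dBu.

-11.625 dBu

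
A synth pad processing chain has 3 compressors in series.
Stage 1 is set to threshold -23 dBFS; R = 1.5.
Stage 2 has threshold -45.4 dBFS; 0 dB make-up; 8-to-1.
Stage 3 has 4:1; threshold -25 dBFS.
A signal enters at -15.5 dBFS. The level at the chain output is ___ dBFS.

-41.975 dBFS

Stage 1: overshoot 7.5 dB → 7.5/1.5 = 5 dB → -18 dBFS.
Stage 2: -18 dBFS is 27.4 dB over -45.4 dBFS; at 8:1 that becomes 3.425 dB over, giving -41.975 dBFS.
Stage 3: -41.975 dBFS ≤ -25 dBFS, so stage 3 doesn't engage; output -41.975 dBFS.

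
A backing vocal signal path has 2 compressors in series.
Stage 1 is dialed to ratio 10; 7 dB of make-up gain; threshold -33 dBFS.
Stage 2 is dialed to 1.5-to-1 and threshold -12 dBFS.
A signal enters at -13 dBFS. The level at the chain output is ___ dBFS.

Stage 1: -13 dBFS is 20 dB over -33 dBFS; at 10:1 that becomes 2 dB over, giving -31 dBFS; +7 dB make-up → -24 dBFS.
Stage 2: below threshold (-24 ≤ -12); passes unchanged; output -24 dBFS.

-24 dBFS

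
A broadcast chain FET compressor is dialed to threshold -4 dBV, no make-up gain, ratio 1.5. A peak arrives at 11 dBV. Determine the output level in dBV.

11 dBV sits 15 dB over threshold.
At 1.5:1 the overshoot is divided by 1.5, leaving 10 dB above threshold.
Output = -4 + 10 = 6 dBV.

6 dBV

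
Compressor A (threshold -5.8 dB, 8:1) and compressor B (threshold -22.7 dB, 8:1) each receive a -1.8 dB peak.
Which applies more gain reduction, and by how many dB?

B, by 14.7875 dB

A: overshoot 4 dB → output overshoot 0.5 dB → GR 3.5 dB.
B: overshoot 20.9 dB → output overshoot 2.6125 dB → GR 18.2875 dB.
Difference: 14.7875 dB in favour of B.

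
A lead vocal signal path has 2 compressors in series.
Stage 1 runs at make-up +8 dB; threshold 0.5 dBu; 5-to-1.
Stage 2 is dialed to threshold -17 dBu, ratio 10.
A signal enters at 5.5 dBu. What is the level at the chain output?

-14.35 dBu

Stage 1: 5 dB above 0.5 dBu, reduced 5:1 to 1 dB above → 1.5 dBu; +8 dB make-up → 9.5 dBu.
Stage 2: 26.5 dB above -17 dBu, reduced 10:1 to 2.65 dB above → -14.35 dBu.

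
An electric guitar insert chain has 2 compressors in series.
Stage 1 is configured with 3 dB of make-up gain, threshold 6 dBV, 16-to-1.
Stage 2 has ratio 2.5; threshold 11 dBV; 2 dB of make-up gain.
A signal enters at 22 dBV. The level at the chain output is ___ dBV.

Stage 1: overshoot 16 dB → 16/16 = 1 dB → 7 dBV; +3 dB make-up → 10 dBV.
Stage 2: 10 dBV ≤ 11 dBV, so stage 2 doesn't engage; make-up brings it to 12 dBV.

12 dBV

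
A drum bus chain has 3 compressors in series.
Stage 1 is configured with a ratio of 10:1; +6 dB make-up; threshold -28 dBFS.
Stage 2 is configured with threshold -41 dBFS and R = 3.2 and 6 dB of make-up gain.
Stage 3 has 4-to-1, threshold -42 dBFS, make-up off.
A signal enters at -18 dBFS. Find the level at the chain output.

Stage 1: overshoot 10 dB → 10/10 = 1 dB → -27 dBFS; +6 dB make-up → -21 dBFS.
Stage 2: -21 dBFS is 20 dB over -41 dBFS; at 3.2:1 that becomes 6.25 dB over, giving -34.75 dBFS; +6 dB make-up → -28.75 dBFS.
Stage 3: overshoot 13.25 dB → 13.25/4 = 3.3125 dB → -38.6875 dBFS.

-38.6875 dBFS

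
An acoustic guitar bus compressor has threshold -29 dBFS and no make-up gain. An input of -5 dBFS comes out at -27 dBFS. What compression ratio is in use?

Input overshoot = -5 − (-29) = 24 dB; output overshoot = -27 − (-29) = 2 dB.
Ratio = 24 / 2 = 12.

12:1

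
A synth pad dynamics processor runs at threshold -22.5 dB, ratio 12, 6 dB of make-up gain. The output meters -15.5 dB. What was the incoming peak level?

-10.5 dB

Remove make-up: -15.5 − 6 = -21.5 dB.
That's 1 dB above the -22.5 dB threshold.
Before 12:1 compression the overshoot was 1 × 12 = 12 dB, so input = -22.5 + 12 = -10.5 dB.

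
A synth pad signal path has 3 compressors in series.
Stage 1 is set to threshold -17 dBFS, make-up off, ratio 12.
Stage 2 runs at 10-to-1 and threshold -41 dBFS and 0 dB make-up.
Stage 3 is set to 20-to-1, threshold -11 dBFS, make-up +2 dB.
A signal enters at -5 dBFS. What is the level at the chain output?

-36.5 dBFS

Stage 1: -5 dBFS is 12 dB over -17 dBFS; at 12:1 that becomes 1 dB over, giving -16 dBFS.
Stage 2: overshoot 25 dB → 25/10 = 2.5 dB → -38.5 dBFS.
Stage 3: below threshold (-38.5 ≤ -11); passes unchanged; make-up brings it to -36.5 dBFS.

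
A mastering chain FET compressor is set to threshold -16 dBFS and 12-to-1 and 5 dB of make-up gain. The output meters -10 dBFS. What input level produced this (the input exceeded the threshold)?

Stripping the +5 dB make-up gives -15 dBFS at the gain stage.
The compressed level sits -15 − (-16) = 1 dB over threshold.
Input overshoot = R × output overshoot = 12 dB → input = -16 + 12 = -4 dBFS.

-4 dBFS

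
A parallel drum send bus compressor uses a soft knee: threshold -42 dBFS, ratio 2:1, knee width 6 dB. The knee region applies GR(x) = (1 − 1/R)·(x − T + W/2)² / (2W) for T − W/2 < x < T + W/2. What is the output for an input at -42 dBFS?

-42.375 dBFS

x − T + W/2 = -42 − (-42) + 3 = 3.
GR = (1 − 1/2) × 3² / 12 = 0.5 × 9 / 12 = 0.375 dB.
Output = -42 − 0.375 = -42.375 dBFS.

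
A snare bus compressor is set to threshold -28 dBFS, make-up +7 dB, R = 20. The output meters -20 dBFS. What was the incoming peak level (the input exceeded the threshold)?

-8 dBFS

Remove make-up: -20 − 7 = -27 dBFS.
That's 1 dB above the -28 dBFS threshold.
Input overshoot = R × output overshoot = 20 dB → input = -28 + 20 = -8 dBFS.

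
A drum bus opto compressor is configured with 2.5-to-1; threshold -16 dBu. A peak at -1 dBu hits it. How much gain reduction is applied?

9 dB

The signal is 15 dB above threshold.
A 2.5:1 ratio leaves 6 dB of that excess.
Gain reduction = 15 − 6 = 9 dB.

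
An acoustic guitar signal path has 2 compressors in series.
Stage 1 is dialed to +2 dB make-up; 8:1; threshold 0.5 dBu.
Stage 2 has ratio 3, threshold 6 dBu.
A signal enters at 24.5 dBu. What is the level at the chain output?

Stage 1: 24.5 dBu is 24 dB over 0.5 dBu; at 8:1 that becomes 3 dB over, giving 3.5 dBu; +2 dB make-up → 5.5 dBu.
Stage 2: 5.5 dBu is at or below the 6 dBu threshold — no compression; output 5.5 dBu.

5.5 dBu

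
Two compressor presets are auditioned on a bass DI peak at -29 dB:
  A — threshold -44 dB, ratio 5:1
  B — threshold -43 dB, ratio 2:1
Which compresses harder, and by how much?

A: overshoot 15 dB → output overshoot 3 dB → GR 12 dB.
B: overshoot 14 dB → output overshoot 7 dB → GR 7 dB.
Difference: 5 dB in favour of A.

A, by 5 dB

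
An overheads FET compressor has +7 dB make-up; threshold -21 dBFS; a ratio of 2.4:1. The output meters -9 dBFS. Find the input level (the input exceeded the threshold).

-9 dBFS

Remove make-up: -9 − 7 = -16 dBFS.
That's 5 dB above the -21 dBFS threshold.
Input overshoot = R × output overshoot = 12 dB → input = -21 + 12 = -9 dBFS.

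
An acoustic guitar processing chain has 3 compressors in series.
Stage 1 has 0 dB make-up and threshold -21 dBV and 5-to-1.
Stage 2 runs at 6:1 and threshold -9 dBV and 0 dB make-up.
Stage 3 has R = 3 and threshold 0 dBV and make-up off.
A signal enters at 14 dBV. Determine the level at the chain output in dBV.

Stage 1: overshoot 35 dB → 35/5 = 7 dB → -14 dBV.
Stage 2: below threshold (-14 ≤ -9); passes unchanged; output -14 dBV.
Stage 3: -14 dBV ≤ 0 dBV, so stage 3 doesn't engage; output -14 dBV.

-14 dBV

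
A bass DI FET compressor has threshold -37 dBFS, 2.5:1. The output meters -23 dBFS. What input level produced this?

That's 14 dB above the -37 dBFS threshold.
Input overshoot = R × output overshoot = 35 dB → input = -37 + 35 = -2 dBFS.

-2 dBFS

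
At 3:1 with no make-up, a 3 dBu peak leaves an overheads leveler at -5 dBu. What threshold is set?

Let T be the threshold. Output overshoot = (input overshoot)/R, so -5 − T = (3 − T)/3.
3·(-5 − T) = 3 − T → 2·T = -15 − 3 = -18.
T = -18/2 = -9 dBu.

-9 dBu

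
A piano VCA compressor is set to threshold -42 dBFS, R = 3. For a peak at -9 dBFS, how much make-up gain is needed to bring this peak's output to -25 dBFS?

Without make-up, output = threshold + overshoot/3 = -42 + 11 = -31 dBFS.
Gap to target: 6 dB.

6 dB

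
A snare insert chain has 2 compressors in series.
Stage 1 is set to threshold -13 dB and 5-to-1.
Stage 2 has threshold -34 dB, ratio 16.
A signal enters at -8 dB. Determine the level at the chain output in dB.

-32.625 dB

Stage 1: -8 dB is 5 dB over -13 dB; at 5:1 that becomes 1 dB over, giving -12 dB.
Stage 2: overshoot 22 dB → 22/16 = 1.375 dB → -32.625 dB.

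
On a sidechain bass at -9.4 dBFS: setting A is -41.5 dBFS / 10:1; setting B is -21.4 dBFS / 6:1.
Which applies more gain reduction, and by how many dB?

A: 32.1 dB over, compressed to 3.21 dB over, so 28.89 dB of GR.
B: 12 dB over, compressed to 2 dB over, so 10 dB of GR.
A applies 18.89 dB more gain reduction.

A, by 18.89 dB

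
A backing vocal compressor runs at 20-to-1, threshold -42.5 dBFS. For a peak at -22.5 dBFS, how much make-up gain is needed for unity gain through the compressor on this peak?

19 dB

Overshoot 20 dB → 20/20 = 1 dB after compression, so the compressed level is -42.5 + 1 = -41.5 dBFS.
Make-up = target − compressed = -22.5 − (-41.5) = 19 dB.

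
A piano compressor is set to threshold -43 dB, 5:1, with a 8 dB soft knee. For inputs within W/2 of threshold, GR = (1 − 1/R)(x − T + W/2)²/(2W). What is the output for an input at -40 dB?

-42.45 dB

x − T + W/2 = -40 − (-43) + 4 = 7.
GR = (1 − 1/5) × 7² / 16 = 0.8 × 49 / 16 = 2.45 dB.
Output = -40 − 2.45 = -42.45 dB.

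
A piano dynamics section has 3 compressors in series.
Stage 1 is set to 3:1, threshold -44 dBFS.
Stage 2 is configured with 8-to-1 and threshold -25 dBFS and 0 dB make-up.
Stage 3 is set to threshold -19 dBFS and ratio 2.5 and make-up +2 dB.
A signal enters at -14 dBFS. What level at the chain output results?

-32 dBFS

Stage 1: -14 dBFS is 30 dB over -44 dBFS; at 3:1 that becomes 10 dB over, giving -34 dBFS.
Stage 2: -34 dBFS is at or below the -25 dBFS threshold — no compression; output -34 dBFS.
Stage 3: -34 dBFS ≤ -19 dBFS, so stage 3 doesn't engage; make-up brings it to -32 dBFS.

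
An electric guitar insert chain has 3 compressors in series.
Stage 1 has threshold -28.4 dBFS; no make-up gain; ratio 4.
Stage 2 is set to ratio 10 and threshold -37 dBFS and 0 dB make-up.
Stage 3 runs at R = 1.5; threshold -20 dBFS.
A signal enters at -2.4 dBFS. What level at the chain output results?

Stage 1: overshoot 26 dB → 26/4 = 6.5 dB → -21.9 dBFS.
Stage 2: -21.9 dBFS is 15.1 dB over -37 dBFS; at 10:1 that becomes 1.51 dB over, giving -35.49 dBFS.
Stage 3: -35.49 dBFS is at or below the -20 dBFS threshold — no compression; output -35.49 dBFS.

-35.49 dBFS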